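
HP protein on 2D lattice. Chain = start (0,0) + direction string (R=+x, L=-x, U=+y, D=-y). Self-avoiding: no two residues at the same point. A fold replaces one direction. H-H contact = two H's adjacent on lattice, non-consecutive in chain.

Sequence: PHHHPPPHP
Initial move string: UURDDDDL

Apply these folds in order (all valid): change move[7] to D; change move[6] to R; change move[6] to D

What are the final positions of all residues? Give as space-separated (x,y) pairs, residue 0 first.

Initial moves: UURDDDDL
Fold: move[7]->D => UURDDDDD (positions: [(0, 0), (0, 1), (0, 2), (1, 2), (1, 1), (1, 0), (1, -1), (1, -2), (1, -3)])
Fold: move[6]->R => UURDDDRD (positions: [(0, 0), (0, 1), (0, 2), (1, 2), (1, 1), (1, 0), (1, -1), (2, -1), (2, -2)])
Fold: move[6]->D => UURDDDDD (positions: [(0, 0), (0, 1), (0, 2), (1, 2), (1, 1), (1, 0), (1, -1), (1, -2), (1, -3)])

Answer: (0,0) (0,1) (0,2) (1,2) (1,1) (1,0) (1,-1) (1,-2) (1,-3)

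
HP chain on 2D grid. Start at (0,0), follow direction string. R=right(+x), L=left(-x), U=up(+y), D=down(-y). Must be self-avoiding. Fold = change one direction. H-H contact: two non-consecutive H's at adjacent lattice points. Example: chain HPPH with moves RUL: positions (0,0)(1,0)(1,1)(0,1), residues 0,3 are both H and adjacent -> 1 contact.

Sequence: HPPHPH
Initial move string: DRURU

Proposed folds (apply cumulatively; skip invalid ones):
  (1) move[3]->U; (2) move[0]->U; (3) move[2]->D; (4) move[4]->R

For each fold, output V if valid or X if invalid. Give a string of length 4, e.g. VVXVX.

Initial: DRURU -> [(0, 0), (0, -1), (1, -1), (1, 0), (2, 0), (2, 1)]
Fold 1: move[3]->U => DRUUU VALID
Fold 2: move[0]->U => URUUU VALID
Fold 3: move[2]->D => URDUU INVALID (collision), skipped
Fold 4: move[4]->R => URUUR VALID

Answer: VVXV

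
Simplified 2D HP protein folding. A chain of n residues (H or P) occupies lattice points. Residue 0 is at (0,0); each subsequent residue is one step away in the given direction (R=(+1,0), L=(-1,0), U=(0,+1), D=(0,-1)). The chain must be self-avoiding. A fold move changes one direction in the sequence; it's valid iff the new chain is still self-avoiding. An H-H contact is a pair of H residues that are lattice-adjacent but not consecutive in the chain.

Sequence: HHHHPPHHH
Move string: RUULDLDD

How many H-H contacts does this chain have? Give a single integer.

Answer: 1

Derivation:
Positions: [(0, 0), (1, 0), (1, 1), (1, 2), (0, 2), (0, 1), (-1, 1), (-1, 0), (-1, -1)]
H-H contact: residue 0 @(0,0) - residue 7 @(-1, 0)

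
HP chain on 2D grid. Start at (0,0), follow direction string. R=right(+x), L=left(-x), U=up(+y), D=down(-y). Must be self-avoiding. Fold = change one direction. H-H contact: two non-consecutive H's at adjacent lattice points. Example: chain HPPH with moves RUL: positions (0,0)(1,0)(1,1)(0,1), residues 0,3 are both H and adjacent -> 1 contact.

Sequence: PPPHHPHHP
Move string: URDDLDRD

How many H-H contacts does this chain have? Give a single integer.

Positions: [(0, 0), (0, 1), (1, 1), (1, 0), (1, -1), (0, -1), (0, -2), (1, -2), (1, -3)]
H-H contact: residue 4 @(1,-1) - residue 7 @(1, -2)

Answer: 1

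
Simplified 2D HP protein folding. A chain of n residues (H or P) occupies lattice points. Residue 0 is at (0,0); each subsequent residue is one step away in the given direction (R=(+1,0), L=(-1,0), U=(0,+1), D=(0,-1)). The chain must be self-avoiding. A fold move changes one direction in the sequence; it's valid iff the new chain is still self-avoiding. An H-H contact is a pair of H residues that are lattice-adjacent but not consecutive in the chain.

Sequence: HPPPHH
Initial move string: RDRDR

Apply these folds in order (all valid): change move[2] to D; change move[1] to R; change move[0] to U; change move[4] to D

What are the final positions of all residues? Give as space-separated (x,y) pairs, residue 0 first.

Answer: (0,0) (0,1) (1,1) (1,0) (1,-1) (1,-2)

Derivation:
Initial moves: RDRDR
Fold: move[2]->D => RDDDR (positions: [(0, 0), (1, 0), (1, -1), (1, -2), (1, -3), (2, -3)])
Fold: move[1]->R => RRDDR (positions: [(0, 0), (1, 0), (2, 0), (2, -1), (2, -2), (3, -2)])
Fold: move[0]->U => URDDR (positions: [(0, 0), (0, 1), (1, 1), (1, 0), (1, -1), (2, -1)])
Fold: move[4]->D => URDDD (positions: [(0, 0), (0, 1), (1, 1), (1, 0), (1, -1), (1, -2)])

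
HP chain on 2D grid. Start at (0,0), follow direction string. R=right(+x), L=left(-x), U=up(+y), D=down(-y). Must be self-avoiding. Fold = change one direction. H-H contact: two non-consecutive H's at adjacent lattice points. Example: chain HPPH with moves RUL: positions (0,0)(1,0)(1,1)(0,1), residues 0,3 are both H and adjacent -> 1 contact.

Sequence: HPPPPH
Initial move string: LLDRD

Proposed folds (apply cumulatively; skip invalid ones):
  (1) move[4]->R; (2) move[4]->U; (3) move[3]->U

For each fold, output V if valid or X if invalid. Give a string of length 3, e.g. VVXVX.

Answer: VXX

Derivation:
Initial: LLDRD -> [(0, 0), (-1, 0), (-2, 0), (-2, -1), (-1, -1), (-1, -2)]
Fold 1: move[4]->R => LLDRR VALID
Fold 2: move[4]->U => LLDRU INVALID (collision), skipped
Fold 3: move[3]->U => LLDUR INVALID (collision), skipped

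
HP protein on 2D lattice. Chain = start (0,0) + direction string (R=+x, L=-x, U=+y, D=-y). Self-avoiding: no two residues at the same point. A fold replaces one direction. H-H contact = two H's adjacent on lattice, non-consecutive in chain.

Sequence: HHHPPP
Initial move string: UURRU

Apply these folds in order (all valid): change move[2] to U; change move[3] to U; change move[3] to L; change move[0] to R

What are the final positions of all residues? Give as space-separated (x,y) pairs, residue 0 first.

Initial moves: UURRU
Fold: move[2]->U => UUURU (positions: [(0, 0), (0, 1), (0, 2), (0, 3), (1, 3), (1, 4)])
Fold: move[3]->U => UUUUU (positions: [(0, 0), (0, 1), (0, 2), (0, 3), (0, 4), (0, 5)])
Fold: move[3]->L => UUULU (positions: [(0, 0), (0, 1), (0, 2), (0, 3), (-1, 3), (-1, 4)])
Fold: move[0]->R => RUULU (positions: [(0, 0), (1, 0), (1, 1), (1, 2), (0, 2), (0, 3)])

Answer: (0,0) (1,0) (1,1) (1,2) (0,2) (0,3)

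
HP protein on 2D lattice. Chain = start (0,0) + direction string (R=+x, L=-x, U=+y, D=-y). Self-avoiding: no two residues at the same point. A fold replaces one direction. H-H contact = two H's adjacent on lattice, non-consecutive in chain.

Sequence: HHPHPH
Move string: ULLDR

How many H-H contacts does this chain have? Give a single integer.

Positions: [(0, 0), (0, 1), (-1, 1), (-2, 1), (-2, 0), (-1, 0)]
H-H contact: residue 0 @(0,0) - residue 5 @(-1, 0)

Answer: 1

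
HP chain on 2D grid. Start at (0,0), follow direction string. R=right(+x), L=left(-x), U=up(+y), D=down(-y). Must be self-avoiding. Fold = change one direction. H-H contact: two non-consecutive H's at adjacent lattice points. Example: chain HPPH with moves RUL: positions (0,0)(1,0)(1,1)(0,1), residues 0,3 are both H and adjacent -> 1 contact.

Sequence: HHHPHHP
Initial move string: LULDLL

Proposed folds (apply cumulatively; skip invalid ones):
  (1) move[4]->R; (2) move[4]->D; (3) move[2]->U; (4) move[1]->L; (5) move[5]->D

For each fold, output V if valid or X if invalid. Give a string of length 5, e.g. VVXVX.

Initial: LULDLL -> [(0, 0), (-1, 0), (-1, 1), (-2, 1), (-2, 0), (-3, 0), (-4, 0)]
Fold 1: move[4]->R => LULDRL INVALID (collision), skipped
Fold 2: move[4]->D => LULDDL VALID
Fold 3: move[2]->U => LUUDDL INVALID (collision), skipped
Fold 4: move[1]->L => LLLDDL VALID
Fold 5: move[5]->D => LLLDDD VALID

Answer: XVXVV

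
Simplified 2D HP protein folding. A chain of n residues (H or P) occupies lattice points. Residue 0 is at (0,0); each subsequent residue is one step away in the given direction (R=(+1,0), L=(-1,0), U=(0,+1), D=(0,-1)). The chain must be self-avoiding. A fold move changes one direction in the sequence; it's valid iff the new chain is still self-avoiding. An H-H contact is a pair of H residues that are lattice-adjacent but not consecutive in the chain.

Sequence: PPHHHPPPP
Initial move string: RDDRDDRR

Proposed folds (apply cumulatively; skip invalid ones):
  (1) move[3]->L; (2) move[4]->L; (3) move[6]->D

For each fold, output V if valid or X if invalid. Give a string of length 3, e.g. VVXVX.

Initial: RDDRDDRR -> [(0, 0), (1, 0), (1, -1), (1, -2), (2, -2), (2, -3), (2, -4), (3, -4), (4, -4)]
Fold 1: move[3]->L => RDDLDDRR VALID
Fold 2: move[4]->L => RDDLLDRR VALID
Fold 3: move[6]->D => RDDLLDDR VALID

Answer: VVV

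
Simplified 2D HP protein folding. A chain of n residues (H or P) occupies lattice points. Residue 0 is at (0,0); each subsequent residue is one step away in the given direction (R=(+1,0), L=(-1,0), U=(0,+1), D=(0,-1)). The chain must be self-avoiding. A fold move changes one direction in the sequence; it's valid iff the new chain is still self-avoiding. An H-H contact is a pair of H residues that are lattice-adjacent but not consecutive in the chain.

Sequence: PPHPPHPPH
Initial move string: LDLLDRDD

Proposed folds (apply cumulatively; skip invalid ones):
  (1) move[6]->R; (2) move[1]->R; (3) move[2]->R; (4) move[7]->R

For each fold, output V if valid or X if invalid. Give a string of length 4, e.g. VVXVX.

Answer: VXXV

Derivation:
Initial: LDLLDRDD -> [(0, 0), (-1, 0), (-1, -1), (-2, -1), (-3, -1), (-3, -2), (-2, -2), (-2, -3), (-2, -4)]
Fold 1: move[6]->R => LDLLDRRD VALID
Fold 2: move[1]->R => LRLLDRRD INVALID (collision), skipped
Fold 3: move[2]->R => LDRLDRRD INVALID (collision), skipped
Fold 4: move[7]->R => LDLLDRRR VALID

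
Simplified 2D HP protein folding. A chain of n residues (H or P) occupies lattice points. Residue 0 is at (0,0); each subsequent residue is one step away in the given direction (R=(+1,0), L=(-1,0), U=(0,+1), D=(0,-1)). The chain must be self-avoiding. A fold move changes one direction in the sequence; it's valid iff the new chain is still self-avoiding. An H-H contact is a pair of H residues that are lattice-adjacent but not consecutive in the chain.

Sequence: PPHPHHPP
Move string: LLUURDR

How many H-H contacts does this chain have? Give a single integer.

Answer: 0

Derivation:
Positions: [(0, 0), (-1, 0), (-2, 0), (-2, 1), (-2, 2), (-1, 2), (-1, 1), (0, 1)]
No H-H contacts found.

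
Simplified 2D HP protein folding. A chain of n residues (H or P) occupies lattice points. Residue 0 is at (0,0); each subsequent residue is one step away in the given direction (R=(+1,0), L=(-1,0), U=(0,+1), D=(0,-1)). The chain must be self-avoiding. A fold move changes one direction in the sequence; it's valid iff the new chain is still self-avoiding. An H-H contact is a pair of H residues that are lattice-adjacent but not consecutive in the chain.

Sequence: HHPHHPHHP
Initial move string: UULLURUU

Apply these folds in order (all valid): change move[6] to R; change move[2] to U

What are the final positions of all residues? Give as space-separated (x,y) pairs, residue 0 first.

Initial moves: UULLURUU
Fold: move[6]->R => UULLURRU (positions: [(0, 0), (0, 1), (0, 2), (-1, 2), (-2, 2), (-2, 3), (-1, 3), (0, 3), (0, 4)])
Fold: move[2]->U => UUULURRU (positions: [(0, 0), (0, 1), (0, 2), (0, 3), (-1, 3), (-1, 4), (0, 4), (1, 4), (1, 5)])

Answer: (0,0) (0,1) (0,2) (0,3) (-1,3) (-1,4) (0,4) (1,4) (1,5)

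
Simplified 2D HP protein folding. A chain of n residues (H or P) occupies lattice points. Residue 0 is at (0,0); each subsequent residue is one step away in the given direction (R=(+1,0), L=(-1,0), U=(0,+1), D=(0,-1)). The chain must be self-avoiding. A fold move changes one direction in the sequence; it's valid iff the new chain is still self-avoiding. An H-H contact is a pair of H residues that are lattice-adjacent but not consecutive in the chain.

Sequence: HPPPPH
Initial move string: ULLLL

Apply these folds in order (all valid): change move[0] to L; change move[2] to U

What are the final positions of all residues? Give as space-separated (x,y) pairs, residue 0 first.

Answer: (0,0) (-1,0) (-2,0) (-2,1) (-3,1) (-4,1)

Derivation:
Initial moves: ULLLL
Fold: move[0]->L => LLLLL (positions: [(0, 0), (-1, 0), (-2, 0), (-3, 0), (-4, 0), (-5, 0)])
Fold: move[2]->U => LLULL (positions: [(0, 0), (-1, 0), (-2, 0), (-2, 1), (-3, 1), (-4, 1)])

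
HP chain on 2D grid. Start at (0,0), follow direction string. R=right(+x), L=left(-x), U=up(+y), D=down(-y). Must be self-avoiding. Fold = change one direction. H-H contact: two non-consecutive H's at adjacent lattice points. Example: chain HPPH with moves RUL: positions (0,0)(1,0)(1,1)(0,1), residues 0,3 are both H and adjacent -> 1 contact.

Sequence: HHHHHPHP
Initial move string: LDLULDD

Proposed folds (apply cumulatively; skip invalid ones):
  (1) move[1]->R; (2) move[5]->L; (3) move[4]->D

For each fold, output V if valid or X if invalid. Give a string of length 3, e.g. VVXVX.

Answer: XVX

Derivation:
Initial: LDLULDD -> [(0, 0), (-1, 0), (-1, -1), (-2, -1), (-2, 0), (-3, 0), (-3, -1), (-3, -2)]
Fold 1: move[1]->R => LRLULDD INVALID (collision), skipped
Fold 2: move[5]->L => LDLULLD VALID
Fold 3: move[4]->D => LDLUDLD INVALID (collision), skipped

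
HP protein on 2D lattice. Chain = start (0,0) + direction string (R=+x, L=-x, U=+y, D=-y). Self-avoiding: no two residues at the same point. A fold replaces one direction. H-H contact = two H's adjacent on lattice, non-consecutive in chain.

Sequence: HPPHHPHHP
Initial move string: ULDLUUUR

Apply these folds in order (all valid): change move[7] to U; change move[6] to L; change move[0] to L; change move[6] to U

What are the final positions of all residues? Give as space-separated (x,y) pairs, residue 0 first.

Answer: (0,0) (-1,0) (-2,0) (-2,-1) (-3,-1) (-3,0) (-3,1) (-3,2) (-3,3)

Derivation:
Initial moves: ULDLUUUR
Fold: move[7]->U => ULDLUUUU (positions: [(0, 0), (0, 1), (-1, 1), (-1, 0), (-2, 0), (-2, 1), (-2, 2), (-2, 3), (-2, 4)])
Fold: move[6]->L => ULDLUULU (positions: [(0, 0), (0, 1), (-1, 1), (-1, 0), (-2, 0), (-2, 1), (-2, 2), (-3, 2), (-3, 3)])
Fold: move[0]->L => LLDLUULU (positions: [(0, 0), (-1, 0), (-2, 0), (-2, -1), (-3, -1), (-3, 0), (-3, 1), (-4, 1), (-4, 2)])
Fold: move[6]->U => LLDLUUUU (positions: [(0, 0), (-1, 0), (-2, 0), (-2, -1), (-3, -1), (-3, 0), (-3, 1), (-3, 2), (-3, 3)])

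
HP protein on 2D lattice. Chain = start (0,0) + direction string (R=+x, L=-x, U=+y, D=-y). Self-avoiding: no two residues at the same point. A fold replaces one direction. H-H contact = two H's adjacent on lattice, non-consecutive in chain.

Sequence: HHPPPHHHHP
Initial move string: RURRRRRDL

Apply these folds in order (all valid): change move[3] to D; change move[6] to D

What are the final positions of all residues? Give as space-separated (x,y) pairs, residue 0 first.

Answer: (0,0) (1,0) (1,1) (2,1) (2,0) (3,0) (4,0) (4,-1) (4,-2) (3,-2)

Derivation:
Initial moves: RURRRRRDL
Fold: move[3]->D => RURDRRRDL (positions: [(0, 0), (1, 0), (1, 1), (2, 1), (2, 0), (3, 0), (4, 0), (5, 0), (5, -1), (4, -1)])
Fold: move[6]->D => RURDRRDDL (positions: [(0, 0), (1, 0), (1, 1), (2, 1), (2, 0), (3, 0), (4, 0), (4, -1), (4, -2), (3, -2)])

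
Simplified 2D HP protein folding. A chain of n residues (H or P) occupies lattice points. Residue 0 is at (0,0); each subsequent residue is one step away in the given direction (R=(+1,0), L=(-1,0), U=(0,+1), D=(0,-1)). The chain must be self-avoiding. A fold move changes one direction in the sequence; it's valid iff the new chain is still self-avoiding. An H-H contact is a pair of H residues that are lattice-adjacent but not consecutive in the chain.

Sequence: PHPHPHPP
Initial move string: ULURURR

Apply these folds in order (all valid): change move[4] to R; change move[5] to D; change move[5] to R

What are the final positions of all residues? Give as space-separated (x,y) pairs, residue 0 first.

Initial moves: ULURURR
Fold: move[4]->R => ULURRRR (positions: [(0, 0), (0, 1), (-1, 1), (-1, 2), (0, 2), (1, 2), (2, 2), (3, 2)])
Fold: move[5]->D => ULURRDR (positions: [(0, 0), (0, 1), (-1, 1), (-1, 2), (0, 2), (1, 2), (1, 1), (2, 1)])
Fold: move[5]->R => ULURRRR (positions: [(0, 0), (0, 1), (-1, 1), (-1, 2), (0, 2), (1, 2), (2, 2), (3, 2)])

Answer: (0,0) (0,1) (-1,1) (-1,2) (0,2) (1,2) (2,2) (3,2)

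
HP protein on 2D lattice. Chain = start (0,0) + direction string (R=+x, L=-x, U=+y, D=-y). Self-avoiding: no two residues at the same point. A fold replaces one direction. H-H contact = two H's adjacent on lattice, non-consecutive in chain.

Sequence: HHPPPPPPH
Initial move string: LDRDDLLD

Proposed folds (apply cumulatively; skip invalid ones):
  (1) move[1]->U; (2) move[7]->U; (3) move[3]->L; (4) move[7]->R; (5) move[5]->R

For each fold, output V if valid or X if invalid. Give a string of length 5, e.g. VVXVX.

Answer: XVXXX

Derivation:
Initial: LDRDDLLD -> [(0, 0), (-1, 0), (-1, -1), (0, -1), (0, -2), (0, -3), (-1, -3), (-2, -3), (-2, -4)]
Fold 1: move[1]->U => LURDDLLD INVALID (collision), skipped
Fold 2: move[7]->U => LDRDDLLU VALID
Fold 3: move[3]->L => LDRLDLLU INVALID (collision), skipped
Fold 4: move[7]->R => LDRDDLLR INVALID (collision), skipped
Fold 5: move[5]->R => LDRDDRLU INVALID (collision), skipped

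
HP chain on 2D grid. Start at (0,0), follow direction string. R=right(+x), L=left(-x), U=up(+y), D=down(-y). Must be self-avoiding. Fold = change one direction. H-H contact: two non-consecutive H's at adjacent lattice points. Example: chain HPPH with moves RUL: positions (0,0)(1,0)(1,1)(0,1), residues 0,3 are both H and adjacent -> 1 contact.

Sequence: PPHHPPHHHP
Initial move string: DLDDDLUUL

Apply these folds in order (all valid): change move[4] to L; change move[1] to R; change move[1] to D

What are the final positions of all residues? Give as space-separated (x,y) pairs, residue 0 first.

Answer: (0,0) (0,-1) (0,-2) (0,-3) (0,-4) (-1,-4) (-2,-4) (-2,-3) (-2,-2) (-3,-2)

Derivation:
Initial moves: DLDDDLUUL
Fold: move[4]->L => DLDDLLUUL (positions: [(0, 0), (0, -1), (-1, -1), (-1, -2), (-1, -3), (-2, -3), (-3, -3), (-3, -2), (-3, -1), (-4, -1)])
Fold: move[1]->R => DRDDLLUUL (positions: [(0, 0), (0, -1), (1, -1), (1, -2), (1, -3), (0, -3), (-1, -3), (-1, -2), (-1, -1), (-2, -1)])
Fold: move[1]->D => DDDDLLUUL (positions: [(0, 0), (0, -1), (0, -2), (0, -3), (0, -4), (-1, -4), (-2, -4), (-2, -3), (-2, -2), (-3, -2)])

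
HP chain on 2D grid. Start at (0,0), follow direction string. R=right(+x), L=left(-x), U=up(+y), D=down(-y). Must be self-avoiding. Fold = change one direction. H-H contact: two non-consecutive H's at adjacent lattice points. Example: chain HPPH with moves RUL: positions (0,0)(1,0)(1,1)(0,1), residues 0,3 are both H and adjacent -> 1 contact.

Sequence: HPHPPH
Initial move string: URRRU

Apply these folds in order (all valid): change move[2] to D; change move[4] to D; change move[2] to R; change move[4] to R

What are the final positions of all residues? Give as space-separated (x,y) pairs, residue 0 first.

Answer: (0,0) (0,1) (1,1) (2,1) (3,1) (4,1)

Derivation:
Initial moves: URRRU
Fold: move[2]->D => URDRU (positions: [(0, 0), (0, 1), (1, 1), (1, 0), (2, 0), (2, 1)])
Fold: move[4]->D => URDRD (positions: [(0, 0), (0, 1), (1, 1), (1, 0), (2, 0), (2, -1)])
Fold: move[2]->R => URRRD (positions: [(0, 0), (0, 1), (1, 1), (2, 1), (3, 1), (3, 0)])
Fold: move[4]->R => URRRR (positions: [(0, 0), (0, 1), (1, 1), (2, 1), (3, 1), (4, 1)])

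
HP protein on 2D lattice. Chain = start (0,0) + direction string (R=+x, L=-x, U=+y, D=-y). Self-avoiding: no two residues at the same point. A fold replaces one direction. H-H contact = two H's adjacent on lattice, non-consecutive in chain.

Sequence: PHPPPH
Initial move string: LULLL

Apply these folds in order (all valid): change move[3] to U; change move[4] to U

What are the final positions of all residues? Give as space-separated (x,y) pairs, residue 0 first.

Initial moves: LULLL
Fold: move[3]->U => LULUL (positions: [(0, 0), (-1, 0), (-1, 1), (-2, 1), (-2, 2), (-3, 2)])
Fold: move[4]->U => LULUU (positions: [(0, 0), (-1, 0), (-1, 1), (-2, 1), (-2, 2), (-2, 3)])

Answer: (0,0) (-1,0) (-1,1) (-2,1) (-2,2) (-2,3)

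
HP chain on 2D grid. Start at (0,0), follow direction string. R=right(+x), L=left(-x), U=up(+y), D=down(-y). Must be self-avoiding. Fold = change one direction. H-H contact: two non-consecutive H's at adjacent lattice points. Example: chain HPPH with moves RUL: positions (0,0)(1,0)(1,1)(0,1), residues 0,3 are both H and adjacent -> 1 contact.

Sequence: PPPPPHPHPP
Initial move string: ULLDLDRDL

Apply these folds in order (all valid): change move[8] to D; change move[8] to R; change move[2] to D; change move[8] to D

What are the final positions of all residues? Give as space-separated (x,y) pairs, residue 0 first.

Answer: (0,0) (0,1) (-1,1) (-1,0) (-1,-1) (-2,-1) (-2,-2) (-1,-2) (-1,-3) (-1,-4)

Derivation:
Initial moves: ULLDLDRDL
Fold: move[8]->D => ULLDLDRDD (positions: [(0, 0), (0, 1), (-1, 1), (-2, 1), (-2, 0), (-3, 0), (-3, -1), (-2, -1), (-2, -2), (-2, -3)])
Fold: move[8]->R => ULLDLDRDR (positions: [(0, 0), (0, 1), (-1, 1), (-2, 1), (-2, 0), (-3, 0), (-3, -1), (-2, -1), (-2, -2), (-1, -2)])
Fold: move[2]->D => ULDDLDRDR (positions: [(0, 0), (0, 1), (-1, 1), (-1, 0), (-1, -1), (-2, -1), (-2, -2), (-1, -2), (-1, -3), (0, -3)])
Fold: move[8]->D => ULDDLDRDD (positions: [(0, 0), (0, 1), (-1, 1), (-1, 0), (-1, -1), (-2, -1), (-2, -2), (-1, -2), (-1, -3), (-1, -4)])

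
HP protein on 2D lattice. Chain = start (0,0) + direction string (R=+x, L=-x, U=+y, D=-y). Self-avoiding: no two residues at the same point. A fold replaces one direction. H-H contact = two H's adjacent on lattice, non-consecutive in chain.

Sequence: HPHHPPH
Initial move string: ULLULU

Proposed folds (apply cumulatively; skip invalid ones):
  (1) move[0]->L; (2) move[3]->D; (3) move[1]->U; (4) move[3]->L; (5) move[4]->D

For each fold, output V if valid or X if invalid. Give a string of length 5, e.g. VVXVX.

Initial: ULLULU -> [(0, 0), (0, 1), (-1, 1), (-2, 1), (-2, 2), (-3, 2), (-3, 3)]
Fold 1: move[0]->L => LLLULU VALID
Fold 2: move[3]->D => LLLDLU VALID
Fold 3: move[1]->U => LULDLU VALID
Fold 4: move[3]->L => LULLLU VALID
Fold 5: move[4]->D => LULLDU INVALID (collision), skipped

Answer: VVVVX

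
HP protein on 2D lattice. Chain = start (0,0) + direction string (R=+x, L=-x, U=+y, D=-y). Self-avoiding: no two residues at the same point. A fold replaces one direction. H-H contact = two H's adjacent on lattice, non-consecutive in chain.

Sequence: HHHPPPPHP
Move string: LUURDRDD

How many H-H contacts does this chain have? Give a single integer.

Positions: [(0, 0), (-1, 0), (-1, 1), (-1, 2), (0, 2), (0, 1), (1, 1), (1, 0), (1, -1)]
H-H contact: residue 0 @(0,0) - residue 7 @(1, 0)

Answer: 1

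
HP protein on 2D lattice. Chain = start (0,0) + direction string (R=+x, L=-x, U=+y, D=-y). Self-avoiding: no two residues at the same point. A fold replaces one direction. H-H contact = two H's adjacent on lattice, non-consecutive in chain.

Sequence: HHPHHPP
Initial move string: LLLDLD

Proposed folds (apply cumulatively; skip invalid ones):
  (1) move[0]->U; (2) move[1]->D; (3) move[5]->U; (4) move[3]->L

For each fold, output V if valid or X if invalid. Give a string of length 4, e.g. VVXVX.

Answer: VXVV

Derivation:
Initial: LLLDLD -> [(0, 0), (-1, 0), (-2, 0), (-3, 0), (-3, -1), (-4, -1), (-4, -2)]
Fold 1: move[0]->U => ULLDLD VALID
Fold 2: move[1]->D => UDLDLD INVALID (collision), skipped
Fold 3: move[5]->U => ULLDLU VALID
Fold 4: move[3]->L => ULLLLU VALID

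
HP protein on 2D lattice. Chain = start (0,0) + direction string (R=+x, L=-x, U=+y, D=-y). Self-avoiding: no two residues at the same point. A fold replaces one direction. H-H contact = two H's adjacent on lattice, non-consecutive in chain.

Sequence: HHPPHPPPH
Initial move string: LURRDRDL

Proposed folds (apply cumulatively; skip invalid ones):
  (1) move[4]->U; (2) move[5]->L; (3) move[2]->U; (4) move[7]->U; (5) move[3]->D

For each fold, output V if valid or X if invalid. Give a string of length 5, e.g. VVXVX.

Initial: LURRDRDL -> [(0, 0), (-1, 0), (-1, 1), (0, 1), (1, 1), (1, 0), (2, 0), (2, -1), (1, -1)]
Fold 1: move[4]->U => LURRURDL INVALID (collision), skipped
Fold 2: move[5]->L => LURRDLDL INVALID (collision), skipped
Fold 3: move[2]->U => LUURDRDL INVALID (collision), skipped
Fold 4: move[7]->U => LURRDRDU INVALID (collision), skipped
Fold 5: move[3]->D => LURDDRDL INVALID (collision), skipped

Answer: XXXXX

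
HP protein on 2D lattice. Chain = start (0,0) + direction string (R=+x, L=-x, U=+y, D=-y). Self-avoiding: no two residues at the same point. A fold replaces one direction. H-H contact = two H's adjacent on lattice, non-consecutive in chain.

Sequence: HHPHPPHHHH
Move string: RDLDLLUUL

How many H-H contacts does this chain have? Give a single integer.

Positions: [(0, 0), (1, 0), (1, -1), (0, -1), (0, -2), (-1, -2), (-2, -2), (-2, -1), (-2, 0), (-3, 0)]
H-H contact: residue 0 @(0,0) - residue 3 @(0, -1)

Answer: 1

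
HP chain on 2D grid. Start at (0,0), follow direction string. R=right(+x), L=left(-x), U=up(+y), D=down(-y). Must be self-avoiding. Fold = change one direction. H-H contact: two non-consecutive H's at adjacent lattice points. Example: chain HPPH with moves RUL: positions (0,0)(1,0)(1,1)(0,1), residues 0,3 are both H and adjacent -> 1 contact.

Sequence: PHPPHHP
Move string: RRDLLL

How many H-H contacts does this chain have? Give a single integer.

Positions: [(0, 0), (1, 0), (2, 0), (2, -1), (1, -1), (0, -1), (-1, -1)]
H-H contact: residue 1 @(1,0) - residue 4 @(1, -1)

Answer: 1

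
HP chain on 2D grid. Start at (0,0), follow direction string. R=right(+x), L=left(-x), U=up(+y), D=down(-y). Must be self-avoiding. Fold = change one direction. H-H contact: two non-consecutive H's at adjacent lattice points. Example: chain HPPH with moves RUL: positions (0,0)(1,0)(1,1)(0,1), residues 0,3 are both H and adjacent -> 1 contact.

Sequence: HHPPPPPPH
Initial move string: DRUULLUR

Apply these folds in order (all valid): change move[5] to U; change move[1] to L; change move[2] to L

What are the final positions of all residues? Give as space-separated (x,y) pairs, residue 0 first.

Initial moves: DRUULLUR
Fold: move[5]->U => DRUULUUR (positions: [(0, 0), (0, -1), (1, -1), (1, 0), (1, 1), (0, 1), (0, 2), (0, 3), (1, 3)])
Fold: move[1]->L => DLUULUUR (positions: [(0, 0), (0, -1), (-1, -1), (-1, 0), (-1, 1), (-2, 1), (-2, 2), (-2, 3), (-1, 3)])
Fold: move[2]->L => DLLULUUR (positions: [(0, 0), (0, -1), (-1, -1), (-2, -1), (-2, 0), (-3, 0), (-3, 1), (-3, 2), (-2, 2)])

Answer: (0,0) (0,-1) (-1,-1) (-2,-1) (-2,0) (-3,0) (-3,1) (-3,2) (-2,2)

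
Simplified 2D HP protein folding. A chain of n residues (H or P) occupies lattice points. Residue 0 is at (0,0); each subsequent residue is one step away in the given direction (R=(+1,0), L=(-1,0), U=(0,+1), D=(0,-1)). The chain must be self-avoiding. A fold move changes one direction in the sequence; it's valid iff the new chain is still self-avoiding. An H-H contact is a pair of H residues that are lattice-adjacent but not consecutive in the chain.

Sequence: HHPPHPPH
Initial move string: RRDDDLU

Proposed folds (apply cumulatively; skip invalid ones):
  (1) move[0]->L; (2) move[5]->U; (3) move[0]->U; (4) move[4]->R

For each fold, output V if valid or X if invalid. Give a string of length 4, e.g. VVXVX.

Initial: RRDDDLU -> [(0, 0), (1, 0), (2, 0), (2, -1), (2, -2), (2, -3), (1, -3), (1, -2)]
Fold 1: move[0]->L => LRDDDLU INVALID (collision), skipped
Fold 2: move[5]->U => RRDDDUU INVALID (collision), skipped
Fold 3: move[0]->U => URDDDLU VALID
Fold 4: move[4]->R => URDDRLU INVALID (collision), skipped

Answer: XXVX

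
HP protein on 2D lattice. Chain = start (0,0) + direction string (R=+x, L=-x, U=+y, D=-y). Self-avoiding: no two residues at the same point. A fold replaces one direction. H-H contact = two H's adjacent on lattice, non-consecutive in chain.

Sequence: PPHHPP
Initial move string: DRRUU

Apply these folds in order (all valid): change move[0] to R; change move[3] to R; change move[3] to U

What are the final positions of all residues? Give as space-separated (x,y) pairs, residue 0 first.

Answer: (0,0) (1,0) (2,0) (3,0) (3,1) (3,2)

Derivation:
Initial moves: DRRUU
Fold: move[0]->R => RRRUU (positions: [(0, 0), (1, 0), (2, 0), (3, 0), (3, 1), (3, 2)])
Fold: move[3]->R => RRRRU (positions: [(0, 0), (1, 0), (2, 0), (3, 0), (4, 0), (4, 1)])
Fold: move[3]->U => RRRUU (positions: [(0, 0), (1, 0), (2, 0), (3, 0), (3, 1), (3, 2)])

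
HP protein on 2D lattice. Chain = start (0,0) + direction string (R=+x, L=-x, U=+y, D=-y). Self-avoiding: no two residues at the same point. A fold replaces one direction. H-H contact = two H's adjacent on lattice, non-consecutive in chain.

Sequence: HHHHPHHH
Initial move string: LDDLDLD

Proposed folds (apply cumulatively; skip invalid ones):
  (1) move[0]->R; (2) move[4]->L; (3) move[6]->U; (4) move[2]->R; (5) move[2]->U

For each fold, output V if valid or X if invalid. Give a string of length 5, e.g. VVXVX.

Answer: VVVXX

Derivation:
Initial: LDDLDLD -> [(0, 0), (-1, 0), (-1, -1), (-1, -2), (-2, -2), (-2, -3), (-3, -3), (-3, -4)]
Fold 1: move[0]->R => RDDLDLD VALID
Fold 2: move[4]->L => RDDLLLD VALID
Fold 3: move[6]->U => RDDLLLU VALID
Fold 4: move[2]->R => RDRLLLU INVALID (collision), skipped
Fold 5: move[2]->U => RDULLLU INVALID (collision), skipped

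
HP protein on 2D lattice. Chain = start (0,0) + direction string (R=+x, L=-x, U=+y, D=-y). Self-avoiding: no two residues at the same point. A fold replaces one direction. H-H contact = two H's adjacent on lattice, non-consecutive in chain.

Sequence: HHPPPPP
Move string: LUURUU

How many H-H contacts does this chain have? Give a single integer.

Positions: [(0, 0), (-1, 0), (-1, 1), (-1, 2), (0, 2), (0, 3), (0, 4)]
No H-H contacts found.

Answer: 0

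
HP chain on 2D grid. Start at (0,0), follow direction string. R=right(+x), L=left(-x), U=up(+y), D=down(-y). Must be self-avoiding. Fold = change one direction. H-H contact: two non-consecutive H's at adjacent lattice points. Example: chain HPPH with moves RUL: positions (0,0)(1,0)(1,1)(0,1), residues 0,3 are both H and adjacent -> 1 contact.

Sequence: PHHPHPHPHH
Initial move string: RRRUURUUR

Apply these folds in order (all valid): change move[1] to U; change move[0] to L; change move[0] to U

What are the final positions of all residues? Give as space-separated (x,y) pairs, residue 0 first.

Answer: (0,0) (0,1) (0,2) (1,2) (1,3) (1,4) (2,4) (2,5) (2,6) (3,6)

Derivation:
Initial moves: RRRUURUUR
Fold: move[1]->U => RURUURUUR (positions: [(0, 0), (1, 0), (1, 1), (2, 1), (2, 2), (2, 3), (3, 3), (3, 4), (3, 5), (4, 5)])
Fold: move[0]->L => LURUURUUR (positions: [(0, 0), (-1, 0), (-1, 1), (0, 1), (0, 2), (0, 3), (1, 3), (1, 4), (1, 5), (2, 5)])
Fold: move[0]->U => UURUURUUR (positions: [(0, 0), (0, 1), (0, 2), (1, 2), (1, 3), (1, 4), (2, 4), (2, 5), (2, 6), (3, 6)])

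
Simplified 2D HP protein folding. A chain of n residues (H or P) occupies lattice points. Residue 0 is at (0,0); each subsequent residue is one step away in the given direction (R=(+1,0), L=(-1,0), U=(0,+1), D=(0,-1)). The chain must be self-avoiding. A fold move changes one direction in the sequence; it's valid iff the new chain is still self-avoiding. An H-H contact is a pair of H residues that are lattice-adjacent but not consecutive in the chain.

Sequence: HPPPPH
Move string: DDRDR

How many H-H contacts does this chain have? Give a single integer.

Positions: [(0, 0), (0, -1), (0, -2), (1, -2), (1, -3), (2, -3)]
No H-H contacts found.

Answer: 0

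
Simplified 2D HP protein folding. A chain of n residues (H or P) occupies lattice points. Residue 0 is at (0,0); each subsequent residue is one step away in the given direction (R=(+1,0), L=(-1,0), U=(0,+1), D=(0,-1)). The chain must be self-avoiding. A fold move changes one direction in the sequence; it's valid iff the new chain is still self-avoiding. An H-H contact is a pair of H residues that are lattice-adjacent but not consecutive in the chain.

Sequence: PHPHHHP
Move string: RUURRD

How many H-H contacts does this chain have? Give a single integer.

Answer: 0

Derivation:
Positions: [(0, 0), (1, 0), (1, 1), (1, 2), (2, 2), (3, 2), (3, 1)]
No H-H contacts found.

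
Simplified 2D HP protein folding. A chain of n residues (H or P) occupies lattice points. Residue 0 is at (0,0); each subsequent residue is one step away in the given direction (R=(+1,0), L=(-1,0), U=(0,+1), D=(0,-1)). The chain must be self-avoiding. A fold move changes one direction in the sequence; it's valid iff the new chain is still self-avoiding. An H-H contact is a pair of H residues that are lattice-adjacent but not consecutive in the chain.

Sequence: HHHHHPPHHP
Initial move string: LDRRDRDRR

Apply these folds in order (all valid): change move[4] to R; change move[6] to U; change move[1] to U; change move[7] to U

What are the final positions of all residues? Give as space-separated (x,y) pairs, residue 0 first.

Answer: (0,0) (-1,0) (-1,1) (0,1) (1,1) (2,1) (3,1) (3,2) (3,3) (4,3)

Derivation:
Initial moves: LDRRDRDRR
Fold: move[4]->R => LDRRRRDRR (positions: [(0, 0), (-1, 0), (-1, -1), (0, -1), (1, -1), (2, -1), (3, -1), (3, -2), (4, -2), (5, -2)])
Fold: move[6]->U => LDRRRRURR (positions: [(0, 0), (-1, 0), (-1, -1), (0, -1), (1, -1), (2, -1), (3, -1), (3, 0), (4, 0), (5, 0)])
Fold: move[1]->U => LURRRRURR (positions: [(0, 0), (-1, 0), (-1, 1), (0, 1), (1, 1), (2, 1), (3, 1), (3, 2), (4, 2), (5, 2)])
Fold: move[7]->U => LURRRRUUR (positions: [(0, 0), (-1, 0), (-1, 1), (0, 1), (1, 1), (2, 1), (3, 1), (3, 2), (3, 3), (4, 3)])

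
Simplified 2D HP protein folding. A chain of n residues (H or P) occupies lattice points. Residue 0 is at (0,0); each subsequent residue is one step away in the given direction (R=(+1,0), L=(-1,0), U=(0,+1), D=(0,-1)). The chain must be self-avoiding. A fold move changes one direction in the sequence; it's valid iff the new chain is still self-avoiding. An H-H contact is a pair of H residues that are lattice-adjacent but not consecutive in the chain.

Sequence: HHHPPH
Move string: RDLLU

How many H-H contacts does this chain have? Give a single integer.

Answer: 1

Derivation:
Positions: [(0, 0), (1, 0), (1, -1), (0, -1), (-1, -1), (-1, 0)]
H-H contact: residue 0 @(0,0) - residue 5 @(-1, 0)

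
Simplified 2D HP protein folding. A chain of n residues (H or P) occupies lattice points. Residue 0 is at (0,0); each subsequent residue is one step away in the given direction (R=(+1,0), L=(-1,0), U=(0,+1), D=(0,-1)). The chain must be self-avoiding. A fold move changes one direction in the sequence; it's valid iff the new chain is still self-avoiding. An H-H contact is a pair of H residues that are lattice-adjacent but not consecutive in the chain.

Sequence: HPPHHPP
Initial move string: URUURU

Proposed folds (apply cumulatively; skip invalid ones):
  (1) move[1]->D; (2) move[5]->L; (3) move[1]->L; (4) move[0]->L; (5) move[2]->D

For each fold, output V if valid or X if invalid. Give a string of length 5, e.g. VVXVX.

Answer: XXVVX

Derivation:
Initial: URUURU -> [(0, 0), (0, 1), (1, 1), (1, 2), (1, 3), (2, 3), (2, 4)]
Fold 1: move[1]->D => UDUURU INVALID (collision), skipped
Fold 2: move[5]->L => URUURL INVALID (collision), skipped
Fold 3: move[1]->L => ULUURU VALID
Fold 4: move[0]->L => LLUURU VALID
Fold 5: move[2]->D => LLDURU INVALID (collision), skipped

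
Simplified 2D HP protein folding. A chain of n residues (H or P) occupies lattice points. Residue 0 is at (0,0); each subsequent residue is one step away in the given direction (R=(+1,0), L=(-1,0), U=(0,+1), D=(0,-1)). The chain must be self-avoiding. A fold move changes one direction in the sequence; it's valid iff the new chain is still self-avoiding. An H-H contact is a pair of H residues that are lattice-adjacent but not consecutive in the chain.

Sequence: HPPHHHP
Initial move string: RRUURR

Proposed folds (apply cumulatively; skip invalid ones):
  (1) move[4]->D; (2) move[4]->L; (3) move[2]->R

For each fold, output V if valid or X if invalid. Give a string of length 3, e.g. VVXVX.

Answer: XXV

Derivation:
Initial: RRUURR -> [(0, 0), (1, 0), (2, 0), (2, 1), (2, 2), (3, 2), (4, 2)]
Fold 1: move[4]->D => RRUUDR INVALID (collision), skipped
Fold 2: move[4]->L => RRUULR INVALID (collision), skipped
Fold 3: move[2]->R => RRRURR VALID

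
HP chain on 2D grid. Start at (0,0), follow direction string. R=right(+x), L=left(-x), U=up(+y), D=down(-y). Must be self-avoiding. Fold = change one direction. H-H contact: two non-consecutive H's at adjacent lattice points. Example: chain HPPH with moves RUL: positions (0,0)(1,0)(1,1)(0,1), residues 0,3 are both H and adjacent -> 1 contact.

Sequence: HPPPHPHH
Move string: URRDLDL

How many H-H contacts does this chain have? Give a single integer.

Answer: 1

Derivation:
Positions: [(0, 0), (0, 1), (1, 1), (2, 1), (2, 0), (1, 0), (1, -1), (0, -1)]
H-H contact: residue 0 @(0,0) - residue 7 @(0, -1)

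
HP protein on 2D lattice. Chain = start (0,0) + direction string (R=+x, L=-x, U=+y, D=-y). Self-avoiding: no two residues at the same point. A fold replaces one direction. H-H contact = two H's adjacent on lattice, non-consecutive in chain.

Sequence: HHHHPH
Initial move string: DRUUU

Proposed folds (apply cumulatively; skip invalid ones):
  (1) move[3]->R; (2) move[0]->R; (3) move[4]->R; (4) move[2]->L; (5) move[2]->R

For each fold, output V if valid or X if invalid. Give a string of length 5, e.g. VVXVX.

Initial: DRUUU -> [(0, 0), (0, -1), (1, -1), (1, 0), (1, 1), (1, 2)]
Fold 1: move[3]->R => DRURU VALID
Fold 2: move[0]->R => RRURU VALID
Fold 3: move[4]->R => RRURR VALID
Fold 4: move[2]->L => RRLRR INVALID (collision), skipped
Fold 5: move[2]->R => RRRRR VALID

Answer: VVVXV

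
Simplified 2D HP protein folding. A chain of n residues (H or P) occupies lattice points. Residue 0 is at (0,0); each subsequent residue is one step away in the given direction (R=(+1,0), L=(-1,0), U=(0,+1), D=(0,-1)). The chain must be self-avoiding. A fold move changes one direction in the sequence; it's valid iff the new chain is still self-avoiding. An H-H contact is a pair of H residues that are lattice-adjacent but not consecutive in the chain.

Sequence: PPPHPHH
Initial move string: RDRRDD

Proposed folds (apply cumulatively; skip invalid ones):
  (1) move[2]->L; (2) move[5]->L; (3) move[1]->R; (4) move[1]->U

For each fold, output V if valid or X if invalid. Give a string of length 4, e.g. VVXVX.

Answer: XVVV

Derivation:
Initial: RDRRDD -> [(0, 0), (1, 0), (1, -1), (2, -1), (3, -1), (3, -2), (3, -3)]
Fold 1: move[2]->L => RDLRDD INVALID (collision), skipped
Fold 2: move[5]->L => RDRRDL VALID
Fold 3: move[1]->R => RRRRDL VALID
Fold 4: move[1]->U => RURRDL VALID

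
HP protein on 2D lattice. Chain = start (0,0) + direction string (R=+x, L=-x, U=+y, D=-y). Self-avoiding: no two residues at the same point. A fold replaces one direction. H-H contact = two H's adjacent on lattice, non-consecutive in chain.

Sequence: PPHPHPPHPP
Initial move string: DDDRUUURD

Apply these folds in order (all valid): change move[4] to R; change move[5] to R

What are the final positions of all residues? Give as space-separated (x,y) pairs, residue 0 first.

Answer: (0,0) (0,-1) (0,-2) (0,-3) (1,-3) (2,-3) (3,-3) (3,-2) (4,-2) (4,-3)

Derivation:
Initial moves: DDDRUUURD
Fold: move[4]->R => DDDRRUURD (positions: [(0, 0), (0, -1), (0, -2), (0, -3), (1, -3), (2, -3), (2, -2), (2, -1), (3, -1), (3, -2)])
Fold: move[5]->R => DDDRRRURD (positions: [(0, 0), (0, -1), (0, -2), (0, -3), (1, -3), (2, -3), (3, -3), (3, -2), (4, -2), (4, -3)])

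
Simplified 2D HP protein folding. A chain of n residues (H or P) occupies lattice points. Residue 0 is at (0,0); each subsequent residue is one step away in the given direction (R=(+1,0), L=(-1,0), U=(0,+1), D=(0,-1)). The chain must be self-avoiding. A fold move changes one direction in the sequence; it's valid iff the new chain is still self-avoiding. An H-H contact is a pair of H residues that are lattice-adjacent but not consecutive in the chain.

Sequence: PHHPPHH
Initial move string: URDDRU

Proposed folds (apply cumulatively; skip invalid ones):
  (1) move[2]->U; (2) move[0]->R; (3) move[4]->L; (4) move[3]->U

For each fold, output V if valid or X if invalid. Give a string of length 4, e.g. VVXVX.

Initial: URDDRU -> [(0, 0), (0, 1), (1, 1), (1, 0), (1, -1), (2, -1), (2, 0)]
Fold 1: move[2]->U => URUDRU INVALID (collision), skipped
Fold 2: move[0]->R => RRDDRU VALID
Fold 3: move[4]->L => RRDDLU VALID
Fold 4: move[3]->U => RRDULU INVALID (collision), skipped

Answer: XVVX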